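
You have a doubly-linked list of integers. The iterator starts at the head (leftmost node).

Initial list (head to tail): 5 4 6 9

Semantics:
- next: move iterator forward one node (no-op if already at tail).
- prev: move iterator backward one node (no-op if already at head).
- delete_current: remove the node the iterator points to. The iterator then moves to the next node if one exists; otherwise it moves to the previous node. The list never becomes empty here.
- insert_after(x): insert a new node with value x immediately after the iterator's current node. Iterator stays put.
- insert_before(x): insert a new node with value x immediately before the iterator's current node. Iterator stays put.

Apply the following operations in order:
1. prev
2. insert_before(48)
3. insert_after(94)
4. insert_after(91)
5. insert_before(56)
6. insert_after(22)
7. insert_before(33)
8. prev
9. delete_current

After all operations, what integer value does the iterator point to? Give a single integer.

After 1 (prev): list=[5, 4, 6, 9] cursor@5
After 2 (insert_before(48)): list=[48, 5, 4, 6, 9] cursor@5
After 3 (insert_after(94)): list=[48, 5, 94, 4, 6, 9] cursor@5
After 4 (insert_after(91)): list=[48, 5, 91, 94, 4, 6, 9] cursor@5
After 5 (insert_before(56)): list=[48, 56, 5, 91, 94, 4, 6, 9] cursor@5
After 6 (insert_after(22)): list=[48, 56, 5, 22, 91, 94, 4, 6, 9] cursor@5
After 7 (insert_before(33)): list=[48, 56, 33, 5, 22, 91, 94, 4, 6, 9] cursor@5
After 8 (prev): list=[48, 56, 33, 5, 22, 91, 94, 4, 6, 9] cursor@33
After 9 (delete_current): list=[48, 56, 5, 22, 91, 94, 4, 6, 9] cursor@5

Answer: 5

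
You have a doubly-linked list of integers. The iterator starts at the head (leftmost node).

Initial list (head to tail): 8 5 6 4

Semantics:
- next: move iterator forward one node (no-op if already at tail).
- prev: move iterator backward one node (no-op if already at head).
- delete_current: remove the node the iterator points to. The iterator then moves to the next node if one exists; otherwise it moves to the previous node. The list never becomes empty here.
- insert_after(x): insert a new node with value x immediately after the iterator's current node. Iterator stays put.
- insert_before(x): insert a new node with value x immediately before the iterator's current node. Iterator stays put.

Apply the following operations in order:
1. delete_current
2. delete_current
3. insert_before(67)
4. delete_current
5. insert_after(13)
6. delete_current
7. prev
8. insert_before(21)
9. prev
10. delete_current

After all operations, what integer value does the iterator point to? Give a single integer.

Answer: 67

Derivation:
After 1 (delete_current): list=[5, 6, 4] cursor@5
After 2 (delete_current): list=[6, 4] cursor@6
After 3 (insert_before(67)): list=[67, 6, 4] cursor@6
After 4 (delete_current): list=[67, 4] cursor@4
After 5 (insert_after(13)): list=[67, 4, 13] cursor@4
After 6 (delete_current): list=[67, 13] cursor@13
After 7 (prev): list=[67, 13] cursor@67
After 8 (insert_before(21)): list=[21, 67, 13] cursor@67
After 9 (prev): list=[21, 67, 13] cursor@21
After 10 (delete_current): list=[67, 13] cursor@67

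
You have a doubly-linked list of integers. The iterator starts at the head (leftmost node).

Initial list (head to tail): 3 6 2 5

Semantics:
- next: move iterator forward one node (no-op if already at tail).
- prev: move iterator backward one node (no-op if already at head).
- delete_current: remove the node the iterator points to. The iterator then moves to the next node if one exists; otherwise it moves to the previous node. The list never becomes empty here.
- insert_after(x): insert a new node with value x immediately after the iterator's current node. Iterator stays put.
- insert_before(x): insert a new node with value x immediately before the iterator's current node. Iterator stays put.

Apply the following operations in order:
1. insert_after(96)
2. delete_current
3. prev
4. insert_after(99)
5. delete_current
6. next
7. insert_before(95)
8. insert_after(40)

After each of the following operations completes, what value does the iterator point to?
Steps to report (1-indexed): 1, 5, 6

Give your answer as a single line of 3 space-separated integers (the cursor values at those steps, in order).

After 1 (insert_after(96)): list=[3, 96, 6, 2, 5] cursor@3
After 2 (delete_current): list=[96, 6, 2, 5] cursor@96
After 3 (prev): list=[96, 6, 2, 5] cursor@96
After 4 (insert_after(99)): list=[96, 99, 6, 2, 5] cursor@96
After 5 (delete_current): list=[99, 6, 2, 5] cursor@99
After 6 (next): list=[99, 6, 2, 5] cursor@6
After 7 (insert_before(95)): list=[99, 95, 6, 2, 5] cursor@6
After 8 (insert_after(40)): list=[99, 95, 6, 40, 2, 5] cursor@6

Answer: 3 99 6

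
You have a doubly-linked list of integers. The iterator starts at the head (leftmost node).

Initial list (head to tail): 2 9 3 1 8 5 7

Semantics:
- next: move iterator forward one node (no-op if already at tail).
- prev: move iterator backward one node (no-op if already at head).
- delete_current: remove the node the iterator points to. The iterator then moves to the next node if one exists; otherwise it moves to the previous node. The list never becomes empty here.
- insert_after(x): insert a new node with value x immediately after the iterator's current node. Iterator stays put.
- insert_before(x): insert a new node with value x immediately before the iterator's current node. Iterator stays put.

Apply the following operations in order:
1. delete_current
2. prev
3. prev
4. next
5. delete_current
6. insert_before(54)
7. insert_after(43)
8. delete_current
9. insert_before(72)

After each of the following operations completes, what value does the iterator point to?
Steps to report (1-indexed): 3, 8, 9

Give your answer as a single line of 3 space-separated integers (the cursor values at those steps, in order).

Answer: 9 43 43

Derivation:
After 1 (delete_current): list=[9, 3, 1, 8, 5, 7] cursor@9
After 2 (prev): list=[9, 3, 1, 8, 5, 7] cursor@9
After 3 (prev): list=[9, 3, 1, 8, 5, 7] cursor@9
After 4 (next): list=[9, 3, 1, 8, 5, 7] cursor@3
After 5 (delete_current): list=[9, 1, 8, 5, 7] cursor@1
After 6 (insert_before(54)): list=[9, 54, 1, 8, 5, 7] cursor@1
After 7 (insert_after(43)): list=[9, 54, 1, 43, 8, 5, 7] cursor@1
After 8 (delete_current): list=[9, 54, 43, 8, 5, 7] cursor@43
After 9 (insert_before(72)): list=[9, 54, 72, 43, 8, 5, 7] cursor@43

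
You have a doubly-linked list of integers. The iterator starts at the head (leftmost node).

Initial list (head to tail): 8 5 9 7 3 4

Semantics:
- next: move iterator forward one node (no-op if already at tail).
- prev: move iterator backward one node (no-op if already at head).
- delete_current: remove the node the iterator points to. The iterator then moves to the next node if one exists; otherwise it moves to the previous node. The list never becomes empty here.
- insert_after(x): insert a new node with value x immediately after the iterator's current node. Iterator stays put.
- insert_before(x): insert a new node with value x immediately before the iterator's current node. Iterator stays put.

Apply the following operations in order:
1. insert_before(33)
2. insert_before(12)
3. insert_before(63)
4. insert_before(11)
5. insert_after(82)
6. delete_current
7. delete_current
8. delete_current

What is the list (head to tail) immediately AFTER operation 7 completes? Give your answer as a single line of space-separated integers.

After 1 (insert_before(33)): list=[33, 8, 5, 9, 7, 3, 4] cursor@8
After 2 (insert_before(12)): list=[33, 12, 8, 5, 9, 7, 3, 4] cursor@8
After 3 (insert_before(63)): list=[33, 12, 63, 8, 5, 9, 7, 3, 4] cursor@8
After 4 (insert_before(11)): list=[33, 12, 63, 11, 8, 5, 9, 7, 3, 4] cursor@8
After 5 (insert_after(82)): list=[33, 12, 63, 11, 8, 82, 5, 9, 7, 3, 4] cursor@8
After 6 (delete_current): list=[33, 12, 63, 11, 82, 5, 9, 7, 3, 4] cursor@82
After 7 (delete_current): list=[33, 12, 63, 11, 5, 9, 7, 3, 4] cursor@5

Answer: 33 12 63 11 5 9 7 3 4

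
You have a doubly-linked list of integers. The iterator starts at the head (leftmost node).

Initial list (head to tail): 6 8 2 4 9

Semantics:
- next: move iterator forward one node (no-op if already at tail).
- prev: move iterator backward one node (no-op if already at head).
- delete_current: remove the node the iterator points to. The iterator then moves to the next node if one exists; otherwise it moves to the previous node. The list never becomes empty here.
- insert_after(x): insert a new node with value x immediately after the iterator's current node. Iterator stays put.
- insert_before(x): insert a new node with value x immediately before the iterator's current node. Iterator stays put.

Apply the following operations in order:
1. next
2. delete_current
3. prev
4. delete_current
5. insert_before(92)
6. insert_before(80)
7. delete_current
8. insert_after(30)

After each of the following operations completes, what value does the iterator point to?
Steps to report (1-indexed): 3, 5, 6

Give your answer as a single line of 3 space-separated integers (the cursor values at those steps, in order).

Answer: 6 2 2

Derivation:
After 1 (next): list=[6, 8, 2, 4, 9] cursor@8
After 2 (delete_current): list=[6, 2, 4, 9] cursor@2
After 3 (prev): list=[6, 2, 4, 9] cursor@6
After 4 (delete_current): list=[2, 4, 9] cursor@2
After 5 (insert_before(92)): list=[92, 2, 4, 9] cursor@2
After 6 (insert_before(80)): list=[92, 80, 2, 4, 9] cursor@2
After 7 (delete_current): list=[92, 80, 4, 9] cursor@4
After 8 (insert_after(30)): list=[92, 80, 4, 30, 9] cursor@4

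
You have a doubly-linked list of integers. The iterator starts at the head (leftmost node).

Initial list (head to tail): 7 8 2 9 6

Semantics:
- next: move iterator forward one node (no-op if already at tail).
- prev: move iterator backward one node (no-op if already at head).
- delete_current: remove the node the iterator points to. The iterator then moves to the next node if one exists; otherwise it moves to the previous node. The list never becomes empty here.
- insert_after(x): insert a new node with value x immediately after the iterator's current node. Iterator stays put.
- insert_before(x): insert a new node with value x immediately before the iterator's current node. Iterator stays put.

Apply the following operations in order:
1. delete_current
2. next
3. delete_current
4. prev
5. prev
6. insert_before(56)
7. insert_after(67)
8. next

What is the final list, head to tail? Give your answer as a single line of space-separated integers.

Answer: 56 8 67 9 6

Derivation:
After 1 (delete_current): list=[8, 2, 9, 6] cursor@8
After 2 (next): list=[8, 2, 9, 6] cursor@2
After 3 (delete_current): list=[8, 9, 6] cursor@9
After 4 (prev): list=[8, 9, 6] cursor@8
After 5 (prev): list=[8, 9, 6] cursor@8
After 6 (insert_before(56)): list=[56, 8, 9, 6] cursor@8
After 7 (insert_after(67)): list=[56, 8, 67, 9, 6] cursor@8
After 8 (next): list=[56, 8, 67, 9, 6] cursor@67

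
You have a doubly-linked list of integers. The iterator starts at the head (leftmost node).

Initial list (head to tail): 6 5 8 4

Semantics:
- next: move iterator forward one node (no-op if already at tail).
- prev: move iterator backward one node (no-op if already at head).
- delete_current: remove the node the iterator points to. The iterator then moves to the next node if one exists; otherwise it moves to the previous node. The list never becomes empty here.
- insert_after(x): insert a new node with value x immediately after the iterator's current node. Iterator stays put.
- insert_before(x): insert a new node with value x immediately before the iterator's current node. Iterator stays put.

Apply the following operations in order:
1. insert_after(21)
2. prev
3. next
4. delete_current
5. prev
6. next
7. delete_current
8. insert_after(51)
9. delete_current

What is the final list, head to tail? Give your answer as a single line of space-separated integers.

After 1 (insert_after(21)): list=[6, 21, 5, 8, 4] cursor@6
After 2 (prev): list=[6, 21, 5, 8, 4] cursor@6
After 3 (next): list=[6, 21, 5, 8, 4] cursor@21
After 4 (delete_current): list=[6, 5, 8, 4] cursor@5
After 5 (prev): list=[6, 5, 8, 4] cursor@6
After 6 (next): list=[6, 5, 8, 4] cursor@5
After 7 (delete_current): list=[6, 8, 4] cursor@8
After 8 (insert_after(51)): list=[6, 8, 51, 4] cursor@8
After 9 (delete_current): list=[6, 51, 4] cursor@51

Answer: 6 51 4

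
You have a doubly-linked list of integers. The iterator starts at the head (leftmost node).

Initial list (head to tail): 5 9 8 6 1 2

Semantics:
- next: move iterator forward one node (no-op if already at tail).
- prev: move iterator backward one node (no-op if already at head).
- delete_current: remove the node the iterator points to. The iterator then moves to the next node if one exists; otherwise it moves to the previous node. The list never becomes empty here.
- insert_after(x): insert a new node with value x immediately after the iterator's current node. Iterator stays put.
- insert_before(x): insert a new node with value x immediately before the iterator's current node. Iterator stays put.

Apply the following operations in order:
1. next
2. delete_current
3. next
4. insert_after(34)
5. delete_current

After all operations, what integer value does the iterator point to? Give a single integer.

Answer: 34

Derivation:
After 1 (next): list=[5, 9, 8, 6, 1, 2] cursor@9
After 2 (delete_current): list=[5, 8, 6, 1, 2] cursor@8
After 3 (next): list=[5, 8, 6, 1, 2] cursor@6
After 4 (insert_after(34)): list=[5, 8, 6, 34, 1, 2] cursor@6
After 5 (delete_current): list=[5, 8, 34, 1, 2] cursor@34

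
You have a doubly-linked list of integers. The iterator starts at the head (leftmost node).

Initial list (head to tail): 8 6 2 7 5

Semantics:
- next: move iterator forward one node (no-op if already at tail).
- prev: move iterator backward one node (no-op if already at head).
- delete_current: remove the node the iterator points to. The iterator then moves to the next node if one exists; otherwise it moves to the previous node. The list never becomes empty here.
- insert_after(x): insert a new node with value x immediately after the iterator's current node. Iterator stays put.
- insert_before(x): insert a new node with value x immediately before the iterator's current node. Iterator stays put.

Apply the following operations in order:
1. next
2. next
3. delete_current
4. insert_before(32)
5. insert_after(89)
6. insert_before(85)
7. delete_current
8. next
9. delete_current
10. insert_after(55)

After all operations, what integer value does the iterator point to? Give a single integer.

Answer: 89

Derivation:
After 1 (next): list=[8, 6, 2, 7, 5] cursor@6
After 2 (next): list=[8, 6, 2, 7, 5] cursor@2
After 3 (delete_current): list=[8, 6, 7, 5] cursor@7
After 4 (insert_before(32)): list=[8, 6, 32, 7, 5] cursor@7
After 5 (insert_after(89)): list=[8, 6, 32, 7, 89, 5] cursor@7
After 6 (insert_before(85)): list=[8, 6, 32, 85, 7, 89, 5] cursor@7
After 7 (delete_current): list=[8, 6, 32, 85, 89, 5] cursor@89
After 8 (next): list=[8, 6, 32, 85, 89, 5] cursor@5
After 9 (delete_current): list=[8, 6, 32, 85, 89] cursor@89
After 10 (insert_after(55)): list=[8, 6, 32, 85, 89, 55] cursor@89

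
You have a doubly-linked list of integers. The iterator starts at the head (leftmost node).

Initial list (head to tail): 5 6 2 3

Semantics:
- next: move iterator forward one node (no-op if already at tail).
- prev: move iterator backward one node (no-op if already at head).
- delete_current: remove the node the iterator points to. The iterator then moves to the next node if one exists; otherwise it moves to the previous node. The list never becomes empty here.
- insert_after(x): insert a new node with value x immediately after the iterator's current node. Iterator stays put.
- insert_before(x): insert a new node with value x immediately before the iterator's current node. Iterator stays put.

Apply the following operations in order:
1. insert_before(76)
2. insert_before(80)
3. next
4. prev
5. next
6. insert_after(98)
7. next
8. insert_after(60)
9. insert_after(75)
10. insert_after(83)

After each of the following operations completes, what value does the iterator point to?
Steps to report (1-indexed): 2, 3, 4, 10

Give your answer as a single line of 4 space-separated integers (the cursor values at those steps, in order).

After 1 (insert_before(76)): list=[76, 5, 6, 2, 3] cursor@5
After 2 (insert_before(80)): list=[76, 80, 5, 6, 2, 3] cursor@5
After 3 (next): list=[76, 80, 5, 6, 2, 3] cursor@6
After 4 (prev): list=[76, 80, 5, 6, 2, 3] cursor@5
After 5 (next): list=[76, 80, 5, 6, 2, 3] cursor@6
After 6 (insert_after(98)): list=[76, 80, 5, 6, 98, 2, 3] cursor@6
After 7 (next): list=[76, 80, 5, 6, 98, 2, 3] cursor@98
After 8 (insert_after(60)): list=[76, 80, 5, 6, 98, 60, 2, 3] cursor@98
After 9 (insert_after(75)): list=[76, 80, 5, 6, 98, 75, 60, 2, 3] cursor@98
After 10 (insert_after(83)): list=[76, 80, 5, 6, 98, 83, 75, 60, 2, 3] cursor@98

Answer: 5 6 5 98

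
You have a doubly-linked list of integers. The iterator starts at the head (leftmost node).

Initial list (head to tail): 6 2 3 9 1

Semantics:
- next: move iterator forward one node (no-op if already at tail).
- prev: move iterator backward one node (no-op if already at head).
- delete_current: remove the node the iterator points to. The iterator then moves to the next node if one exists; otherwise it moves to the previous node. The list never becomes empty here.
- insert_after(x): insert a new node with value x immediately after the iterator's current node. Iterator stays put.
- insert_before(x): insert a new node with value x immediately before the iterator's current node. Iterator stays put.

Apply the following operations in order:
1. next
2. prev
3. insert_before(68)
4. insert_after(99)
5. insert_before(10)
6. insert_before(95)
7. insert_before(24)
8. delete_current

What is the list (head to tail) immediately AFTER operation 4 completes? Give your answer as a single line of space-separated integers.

Answer: 68 6 99 2 3 9 1

Derivation:
After 1 (next): list=[6, 2, 3, 9, 1] cursor@2
After 2 (prev): list=[6, 2, 3, 9, 1] cursor@6
After 3 (insert_before(68)): list=[68, 6, 2, 3, 9, 1] cursor@6
After 4 (insert_after(99)): list=[68, 6, 99, 2, 3, 9, 1] cursor@6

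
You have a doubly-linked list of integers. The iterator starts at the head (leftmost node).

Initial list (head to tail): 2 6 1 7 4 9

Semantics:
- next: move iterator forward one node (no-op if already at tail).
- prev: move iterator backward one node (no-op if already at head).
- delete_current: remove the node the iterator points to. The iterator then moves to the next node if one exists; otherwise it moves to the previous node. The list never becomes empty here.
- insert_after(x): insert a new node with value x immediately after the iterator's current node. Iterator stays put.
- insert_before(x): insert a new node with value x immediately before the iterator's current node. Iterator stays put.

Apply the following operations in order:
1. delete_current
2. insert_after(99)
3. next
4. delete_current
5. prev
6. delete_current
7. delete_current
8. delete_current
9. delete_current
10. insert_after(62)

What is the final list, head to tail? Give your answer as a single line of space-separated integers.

After 1 (delete_current): list=[6, 1, 7, 4, 9] cursor@6
After 2 (insert_after(99)): list=[6, 99, 1, 7, 4, 9] cursor@6
After 3 (next): list=[6, 99, 1, 7, 4, 9] cursor@99
After 4 (delete_current): list=[6, 1, 7, 4, 9] cursor@1
After 5 (prev): list=[6, 1, 7, 4, 9] cursor@6
After 6 (delete_current): list=[1, 7, 4, 9] cursor@1
After 7 (delete_current): list=[7, 4, 9] cursor@7
After 8 (delete_current): list=[4, 9] cursor@4
After 9 (delete_current): list=[9] cursor@9
After 10 (insert_after(62)): list=[9, 62] cursor@9

Answer: 9 62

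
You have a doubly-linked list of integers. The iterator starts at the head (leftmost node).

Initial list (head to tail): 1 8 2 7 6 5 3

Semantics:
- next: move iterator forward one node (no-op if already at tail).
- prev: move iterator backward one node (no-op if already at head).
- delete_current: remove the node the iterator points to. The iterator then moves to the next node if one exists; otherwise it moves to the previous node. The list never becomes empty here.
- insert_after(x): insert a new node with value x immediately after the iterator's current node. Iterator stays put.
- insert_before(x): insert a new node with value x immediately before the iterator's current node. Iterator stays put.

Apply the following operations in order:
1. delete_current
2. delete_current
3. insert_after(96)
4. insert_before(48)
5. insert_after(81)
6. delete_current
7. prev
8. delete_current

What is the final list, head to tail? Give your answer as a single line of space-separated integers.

Answer: 81 96 7 6 5 3

Derivation:
After 1 (delete_current): list=[8, 2, 7, 6, 5, 3] cursor@8
After 2 (delete_current): list=[2, 7, 6, 5, 3] cursor@2
After 3 (insert_after(96)): list=[2, 96, 7, 6, 5, 3] cursor@2
After 4 (insert_before(48)): list=[48, 2, 96, 7, 6, 5, 3] cursor@2
After 5 (insert_after(81)): list=[48, 2, 81, 96, 7, 6, 5, 3] cursor@2
After 6 (delete_current): list=[48, 81, 96, 7, 6, 5, 3] cursor@81
After 7 (prev): list=[48, 81, 96, 7, 6, 5, 3] cursor@48
After 8 (delete_current): list=[81, 96, 7, 6, 5, 3] cursor@81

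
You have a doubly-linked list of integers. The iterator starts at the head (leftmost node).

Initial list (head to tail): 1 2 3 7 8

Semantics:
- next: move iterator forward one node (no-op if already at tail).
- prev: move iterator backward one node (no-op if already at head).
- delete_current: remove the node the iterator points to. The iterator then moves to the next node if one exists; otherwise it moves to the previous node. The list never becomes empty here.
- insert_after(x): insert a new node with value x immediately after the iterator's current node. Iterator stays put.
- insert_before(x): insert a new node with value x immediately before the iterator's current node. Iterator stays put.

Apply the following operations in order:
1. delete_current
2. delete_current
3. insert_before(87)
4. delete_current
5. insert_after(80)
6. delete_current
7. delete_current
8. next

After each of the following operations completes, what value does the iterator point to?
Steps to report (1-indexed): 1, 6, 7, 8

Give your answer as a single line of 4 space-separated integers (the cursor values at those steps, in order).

After 1 (delete_current): list=[2, 3, 7, 8] cursor@2
After 2 (delete_current): list=[3, 7, 8] cursor@3
After 3 (insert_before(87)): list=[87, 3, 7, 8] cursor@3
After 4 (delete_current): list=[87, 7, 8] cursor@7
After 5 (insert_after(80)): list=[87, 7, 80, 8] cursor@7
After 6 (delete_current): list=[87, 80, 8] cursor@80
After 7 (delete_current): list=[87, 8] cursor@8
After 8 (next): list=[87, 8] cursor@8

Answer: 2 80 8 8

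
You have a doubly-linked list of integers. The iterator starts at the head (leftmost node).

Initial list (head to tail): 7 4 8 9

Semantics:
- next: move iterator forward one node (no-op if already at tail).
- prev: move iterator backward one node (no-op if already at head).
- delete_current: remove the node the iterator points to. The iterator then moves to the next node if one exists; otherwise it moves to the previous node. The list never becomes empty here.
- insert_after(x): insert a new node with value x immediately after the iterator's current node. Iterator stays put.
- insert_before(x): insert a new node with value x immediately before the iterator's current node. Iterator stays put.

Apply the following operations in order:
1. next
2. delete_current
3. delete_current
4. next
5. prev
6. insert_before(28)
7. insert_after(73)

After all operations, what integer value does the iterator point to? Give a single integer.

After 1 (next): list=[7, 4, 8, 9] cursor@4
After 2 (delete_current): list=[7, 8, 9] cursor@8
After 3 (delete_current): list=[7, 9] cursor@9
After 4 (next): list=[7, 9] cursor@9
After 5 (prev): list=[7, 9] cursor@7
After 6 (insert_before(28)): list=[28, 7, 9] cursor@7
After 7 (insert_after(73)): list=[28, 7, 73, 9] cursor@7

Answer: 7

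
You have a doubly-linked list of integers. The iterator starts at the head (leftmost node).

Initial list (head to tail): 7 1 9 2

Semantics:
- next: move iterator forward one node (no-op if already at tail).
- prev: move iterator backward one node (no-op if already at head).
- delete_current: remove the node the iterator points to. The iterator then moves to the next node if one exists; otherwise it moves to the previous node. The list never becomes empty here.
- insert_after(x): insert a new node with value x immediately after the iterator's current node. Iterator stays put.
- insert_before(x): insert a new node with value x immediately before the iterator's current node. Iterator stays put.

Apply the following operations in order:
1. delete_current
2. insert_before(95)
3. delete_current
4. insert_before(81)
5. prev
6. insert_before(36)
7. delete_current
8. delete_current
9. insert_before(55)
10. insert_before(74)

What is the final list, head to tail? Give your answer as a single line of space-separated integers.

After 1 (delete_current): list=[1, 9, 2] cursor@1
After 2 (insert_before(95)): list=[95, 1, 9, 2] cursor@1
After 3 (delete_current): list=[95, 9, 2] cursor@9
After 4 (insert_before(81)): list=[95, 81, 9, 2] cursor@9
After 5 (prev): list=[95, 81, 9, 2] cursor@81
After 6 (insert_before(36)): list=[95, 36, 81, 9, 2] cursor@81
After 7 (delete_current): list=[95, 36, 9, 2] cursor@9
After 8 (delete_current): list=[95, 36, 2] cursor@2
After 9 (insert_before(55)): list=[95, 36, 55, 2] cursor@2
After 10 (insert_before(74)): list=[95, 36, 55, 74, 2] cursor@2

Answer: 95 36 55 74 2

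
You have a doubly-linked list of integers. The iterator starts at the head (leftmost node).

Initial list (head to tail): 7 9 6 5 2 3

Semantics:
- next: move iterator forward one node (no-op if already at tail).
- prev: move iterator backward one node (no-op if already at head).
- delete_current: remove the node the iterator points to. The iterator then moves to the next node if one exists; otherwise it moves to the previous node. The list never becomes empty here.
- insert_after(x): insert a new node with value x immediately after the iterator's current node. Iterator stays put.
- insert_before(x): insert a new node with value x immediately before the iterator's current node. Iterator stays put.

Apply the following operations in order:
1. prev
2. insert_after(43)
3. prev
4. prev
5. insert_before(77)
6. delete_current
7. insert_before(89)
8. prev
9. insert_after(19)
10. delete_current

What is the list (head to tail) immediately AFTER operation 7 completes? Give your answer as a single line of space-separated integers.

After 1 (prev): list=[7, 9, 6, 5, 2, 3] cursor@7
After 2 (insert_after(43)): list=[7, 43, 9, 6, 5, 2, 3] cursor@7
After 3 (prev): list=[7, 43, 9, 6, 5, 2, 3] cursor@7
After 4 (prev): list=[7, 43, 9, 6, 5, 2, 3] cursor@7
After 5 (insert_before(77)): list=[77, 7, 43, 9, 6, 5, 2, 3] cursor@7
After 6 (delete_current): list=[77, 43, 9, 6, 5, 2, 3] cursor@43
After 7 (insert_before(89)): list=[77, 89, 43, 9, 6, 5, 2, 3] cursor@43

Answer: 77 89 43 9 6 5 2 3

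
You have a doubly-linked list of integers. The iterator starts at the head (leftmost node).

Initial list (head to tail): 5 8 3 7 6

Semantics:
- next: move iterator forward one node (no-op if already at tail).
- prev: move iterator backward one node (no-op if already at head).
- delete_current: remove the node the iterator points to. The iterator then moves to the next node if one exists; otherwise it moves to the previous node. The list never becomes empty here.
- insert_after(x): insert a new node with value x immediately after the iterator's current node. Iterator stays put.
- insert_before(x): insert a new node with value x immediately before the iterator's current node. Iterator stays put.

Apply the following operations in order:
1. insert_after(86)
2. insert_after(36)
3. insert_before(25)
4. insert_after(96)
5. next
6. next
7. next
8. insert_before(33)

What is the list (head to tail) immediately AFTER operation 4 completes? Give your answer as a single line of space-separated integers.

Answer: 25 5 96 36 86 8 3 7 6

Derivation:
After 1 (insert_after(86)): list=[5, 86, 8, 3, 7, 6] cursor@5
After 2 (insert_after(36)): list=[5, 36, 86, 8, 3, 7, 6] cursor@5
After 3 (insert_before(25)): list=[25, 5, 36, 86, 8, 3, 7, 6] cursor@5
After 4 (insert_after(96)): list=[25, 5, 96, 36, 86, 8, 3, 7, 6] cursor@5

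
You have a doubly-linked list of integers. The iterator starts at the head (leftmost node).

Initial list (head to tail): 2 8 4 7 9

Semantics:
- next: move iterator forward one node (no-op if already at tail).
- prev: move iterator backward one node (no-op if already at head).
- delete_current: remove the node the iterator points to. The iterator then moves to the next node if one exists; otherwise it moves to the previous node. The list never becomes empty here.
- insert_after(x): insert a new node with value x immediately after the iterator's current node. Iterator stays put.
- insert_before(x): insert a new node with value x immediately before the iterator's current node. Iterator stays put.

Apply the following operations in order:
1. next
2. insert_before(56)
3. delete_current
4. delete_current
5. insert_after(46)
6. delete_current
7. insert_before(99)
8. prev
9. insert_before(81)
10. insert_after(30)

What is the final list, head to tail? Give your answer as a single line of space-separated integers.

Answer: 2 56 81 99 30 46 9

Derivation:
After 1 (next): list=[2, 8, 4, 7, 9] cursor@8
After 2 (insert_before(56)): list=[2, 56, 8, 4, 7, 9] cursor@8
After 3 (delete_current): list=[2, 56, 4, 7, 9] cursor@4
After 4 (delete_current): list=[2, 56, 7, 9] cursor@7
After 5 (insert_after(46)): list=[2, 56, 7, 46, 9] cursor@7
After 6 (delete_current): list=[2, 56, 46, 9] cursor@46
After 7 (insert_before(99)): list=[2, 56, 99, 46, 9] cursor@46
After 8 (prev): list=[2, 56, 99, 46, 9] cursor@99
After 9 (insert_before(81)): list=[2, 56, 81, 99, 46, 9] cursor@99
After 10 (insert_after(30)): list=[2, 56, 81, 99, 30, 46, 9] cursor@99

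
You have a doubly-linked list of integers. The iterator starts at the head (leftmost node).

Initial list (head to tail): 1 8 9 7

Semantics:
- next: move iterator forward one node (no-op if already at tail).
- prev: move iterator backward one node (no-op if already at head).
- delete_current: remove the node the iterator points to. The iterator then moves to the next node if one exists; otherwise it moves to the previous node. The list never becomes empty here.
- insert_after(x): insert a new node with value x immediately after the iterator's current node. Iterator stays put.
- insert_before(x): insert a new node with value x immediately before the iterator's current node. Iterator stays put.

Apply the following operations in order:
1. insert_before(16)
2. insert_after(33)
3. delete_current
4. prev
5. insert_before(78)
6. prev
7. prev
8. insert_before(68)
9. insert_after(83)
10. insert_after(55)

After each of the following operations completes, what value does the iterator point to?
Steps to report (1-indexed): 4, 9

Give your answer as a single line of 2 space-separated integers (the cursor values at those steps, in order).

Answer: 16 78

Derivation:
After 1 (insert_before(16)): list=[16, 1, 8, 9, 7] cursor@1
After 2 (insert_after(33)): list=[16, 1, 33, 8, 9, 7] cursor@1
After 3 (delete_current): list=[16, 33, 8, 9, 7] cursor@33
After 4 (prev): list=[16, 33, 8, 9, 7] cursor@16
After 5 (insert_before(78)): list=[78, 16, 33, 8, 9, 7] cursor@16
After 6 (prev): list=[78, 16, 33, 8, 9, 7] cursor@78
After 7 (prev): list=[78, 16, 33, 8, 9, 7] cursor@78
After 8 (insert_before(68)): list=[68, 78, 16, 33, 8, 9, 7] cursor@78
After 9 (insert_after(83)): list=[68, 78, 83, 16, 33, 8, 9, 7] cursor@78
After 10 (insert_after(55)): list=[68, 78, 55, 83, 16, 33, 8, 9, 7] cursor@78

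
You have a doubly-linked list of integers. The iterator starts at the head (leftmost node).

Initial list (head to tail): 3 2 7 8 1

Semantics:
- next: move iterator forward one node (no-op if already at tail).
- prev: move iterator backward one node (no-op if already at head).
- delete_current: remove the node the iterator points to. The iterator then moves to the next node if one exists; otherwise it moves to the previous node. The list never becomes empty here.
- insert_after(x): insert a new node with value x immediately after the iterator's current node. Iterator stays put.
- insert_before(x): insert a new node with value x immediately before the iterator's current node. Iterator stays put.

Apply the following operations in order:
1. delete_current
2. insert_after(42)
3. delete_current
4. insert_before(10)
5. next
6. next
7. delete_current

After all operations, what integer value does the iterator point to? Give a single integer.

After 1 (delete_current): list=[2, 7, 8, 1] cursor@2
After 2 (insert_after(42)): list=[2, 42, 7, 8, 1] cursor@2
After 3 (delete_current): list=[42, 7, 8, 1] cursor@42
After 4 (insert_before(10)): list=[10, 42, 7, 8, 1] cursor@42
After 5 (next): list=[10, 42, 7, 8, 1] cursor@7
After 6 (next): list=[10, 42, 7, 8, 1] cursor@8
After 7 (delete_current): list=[10, 42, 7, 1] cursor@1

Answer: 1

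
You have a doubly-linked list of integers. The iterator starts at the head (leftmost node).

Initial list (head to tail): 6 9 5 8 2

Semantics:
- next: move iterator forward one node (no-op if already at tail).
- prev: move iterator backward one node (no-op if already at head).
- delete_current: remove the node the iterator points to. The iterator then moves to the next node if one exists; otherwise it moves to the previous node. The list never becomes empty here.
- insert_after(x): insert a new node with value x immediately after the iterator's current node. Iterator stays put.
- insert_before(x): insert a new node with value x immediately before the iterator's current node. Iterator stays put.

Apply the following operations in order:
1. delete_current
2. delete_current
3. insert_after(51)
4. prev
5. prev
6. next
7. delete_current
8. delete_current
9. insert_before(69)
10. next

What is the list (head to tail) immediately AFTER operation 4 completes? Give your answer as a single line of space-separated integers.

Answer: 5 51 8 2

Derivation:
After 1 (delete_current): list=[9, 5, 8, 2] cursor@9
After 2 (delete_current): list=[5, 8, 2] cursor@5
After 3 (insert_after(51)): list=[5, 51, 8, 2] cursor@5
After 4 (prev): list=[5, 51, 8, 2] cursor@5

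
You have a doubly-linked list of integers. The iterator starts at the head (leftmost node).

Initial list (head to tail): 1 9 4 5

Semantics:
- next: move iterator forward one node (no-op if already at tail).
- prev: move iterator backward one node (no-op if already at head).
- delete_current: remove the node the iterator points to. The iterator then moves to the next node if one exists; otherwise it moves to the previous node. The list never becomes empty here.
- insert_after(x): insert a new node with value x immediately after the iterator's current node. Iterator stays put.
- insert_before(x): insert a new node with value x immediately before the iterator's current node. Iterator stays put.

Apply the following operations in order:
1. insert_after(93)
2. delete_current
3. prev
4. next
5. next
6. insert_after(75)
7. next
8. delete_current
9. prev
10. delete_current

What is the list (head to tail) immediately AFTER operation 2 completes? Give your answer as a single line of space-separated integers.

Answer: 93 9 4 5

Derivation:
After 1 (insert_after(93)): list=[1, 93, 9, 4, 5] cursor@1
After 2 (delete_current): list=[93, 9, 4, 5] cursor@93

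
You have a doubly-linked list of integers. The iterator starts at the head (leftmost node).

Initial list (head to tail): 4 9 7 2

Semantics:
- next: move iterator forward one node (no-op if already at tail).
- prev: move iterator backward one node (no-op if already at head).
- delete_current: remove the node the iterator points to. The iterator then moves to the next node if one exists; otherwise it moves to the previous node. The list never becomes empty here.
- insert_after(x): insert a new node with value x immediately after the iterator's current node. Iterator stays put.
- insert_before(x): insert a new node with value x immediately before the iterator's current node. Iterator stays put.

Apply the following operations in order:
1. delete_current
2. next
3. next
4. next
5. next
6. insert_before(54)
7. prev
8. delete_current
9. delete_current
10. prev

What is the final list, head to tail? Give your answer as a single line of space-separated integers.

Answer: 9 7

Derivation:
After 1 (delete_current): list=[9, 7, 2] cursor@9
After 2 (next): list=[9, 7, 2] cursor@7
After 3 (next): list=[9, 7, 2] cursor@2
After 4 (next): list=[9, 7, 2] cursor@2
After 5 (next): list=[9, 7, 2] cursor@2
After 6 (insert_before(54)): list=[9, 7, 54, 2] cursor@2
After 7 (prev): list=[9, 7, 54, 2] cursor@54
After 8 (delete_current): list=[9, 7, 2] cursor@2
After 9 (delete_current): list=[9, 7] cursor@7
After 10 (prev): list=[9, 7] cursor@9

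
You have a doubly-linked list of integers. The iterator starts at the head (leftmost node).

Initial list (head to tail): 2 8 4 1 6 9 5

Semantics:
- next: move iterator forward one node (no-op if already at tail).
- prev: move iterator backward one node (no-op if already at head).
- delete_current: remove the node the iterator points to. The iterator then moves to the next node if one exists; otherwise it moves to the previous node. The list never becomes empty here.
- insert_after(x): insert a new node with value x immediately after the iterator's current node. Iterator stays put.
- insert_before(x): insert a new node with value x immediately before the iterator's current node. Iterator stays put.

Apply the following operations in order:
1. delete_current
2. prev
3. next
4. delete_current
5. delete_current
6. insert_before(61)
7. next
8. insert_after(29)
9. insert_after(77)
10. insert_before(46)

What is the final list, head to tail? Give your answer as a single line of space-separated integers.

Answer: 8 61 6 46 9 77 29 5

Derivation:
After 1 (delete_current): list=[8, 4, 1, 6, 9, 5] cursor@8
After 2 (prev): list=[8, 4, 1, 6, 9, 5] cursor@8
After 3 (next): list=[8, 4, 1, 6, 9, 5] cursor@4
After 4 (delete_current): list=[8, 1, 6, 9, 5] cursor@1
After 5 (delete_current): list=[8, 6, 9, 5] cursor@6
After 6 (insert_before(61)): list=[8, 61, 6, 9, 5] cursor@6
After 7 (next): list=[8, 61, 6, 9, 5] cursor@9
After 8 (insert_after(29)): list=[8, 61, 6, 9, 29, 5] cursor@9
After 9 (insert_after(77)): list=[8, 61, 6, 9, 77, 29, 5] cursor@9
After 10 (insert_before(46)): list=[8, 61, 6, 46, 9, 77, 29, 5] cursor@9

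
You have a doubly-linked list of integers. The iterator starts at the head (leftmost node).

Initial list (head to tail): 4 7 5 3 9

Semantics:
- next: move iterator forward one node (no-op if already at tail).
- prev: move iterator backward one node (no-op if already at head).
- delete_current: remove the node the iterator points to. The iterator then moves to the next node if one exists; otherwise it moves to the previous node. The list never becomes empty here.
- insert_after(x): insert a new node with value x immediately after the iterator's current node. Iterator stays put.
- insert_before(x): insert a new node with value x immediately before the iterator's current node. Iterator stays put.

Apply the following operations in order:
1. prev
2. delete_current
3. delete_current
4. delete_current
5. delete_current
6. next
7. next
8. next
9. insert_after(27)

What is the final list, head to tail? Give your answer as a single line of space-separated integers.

After 1 (prev): list=[4, 7, 5, 3, 9] cursor@4
After 2 (delete_current): list=[7, 5, 3, 9] cursor@7
After 3 (delete_current): list=[5, 3, 9] cursor@5
After 4 (delete_current): list=[3, 9] cursor@3
After 5 (delete_current): list=[9] cursor@9
After 6 (next): list=[9] cursor@9
After 7 (next): list=[9] cursor@9
After 8 (next): list=[9] cursor@9
After 9 (insert_after(27)): list=[9, 27] cursor@9

Answer: 9 27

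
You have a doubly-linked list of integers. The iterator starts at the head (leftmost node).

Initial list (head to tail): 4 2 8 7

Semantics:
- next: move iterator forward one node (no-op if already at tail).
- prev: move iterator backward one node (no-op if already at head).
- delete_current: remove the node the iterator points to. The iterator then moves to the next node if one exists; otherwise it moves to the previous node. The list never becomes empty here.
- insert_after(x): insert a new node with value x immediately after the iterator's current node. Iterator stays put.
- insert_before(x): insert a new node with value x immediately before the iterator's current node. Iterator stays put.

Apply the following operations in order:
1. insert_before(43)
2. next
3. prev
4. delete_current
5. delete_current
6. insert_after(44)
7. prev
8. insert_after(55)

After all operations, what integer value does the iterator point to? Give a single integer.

Answer: 43

Derivation:
After 1 (insert_before(43)): list=[43, 4, 2, 8, 7] cursor@4
After 2 (next): list=[43, 4, 2, 8, 7] cursor@2
After 3 (prev): list=[43, 4, 2, 8, 7] cursor@4
After 4 (delete_current): list=[43, 2, 8, 7] cursor@2
After 5 (delete_current): list=[43, 8, 7] cursor@8
After 6 (insert_after(44)): list=[43, 8, 44, 7] cursor@8
After 7 (prev): list=[43, 8, 44, 7] cursor@43
After 8 (insert_after(55)): list=[43, 55, 8, 44, 7] cursor@43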